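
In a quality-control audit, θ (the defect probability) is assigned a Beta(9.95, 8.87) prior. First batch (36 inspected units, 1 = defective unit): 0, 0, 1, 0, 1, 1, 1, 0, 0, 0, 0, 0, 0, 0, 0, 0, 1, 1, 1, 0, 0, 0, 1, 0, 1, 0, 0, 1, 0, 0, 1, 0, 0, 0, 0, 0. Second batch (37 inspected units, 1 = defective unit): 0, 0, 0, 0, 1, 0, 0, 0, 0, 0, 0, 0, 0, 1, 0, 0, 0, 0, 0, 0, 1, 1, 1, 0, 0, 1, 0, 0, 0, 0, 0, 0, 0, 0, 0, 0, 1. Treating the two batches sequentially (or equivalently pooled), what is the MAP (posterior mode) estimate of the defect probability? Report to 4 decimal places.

The Beta prior is conjugate to a Binomial/Bernoulli likelihood; the update adds successes to α and failures to β.
After batch 1: Beta(9.95+11, 8.87+25) = Beta(20.95, 33.87).
After batch 2: Beta(20.95+7, 33.87+30) = Beta(27.95, 63.87).
Mode of Beta(a,b) for a,b>1 is (a−1)/(a+b−2) = 26.95/89.82 = 0.3000.

0.3000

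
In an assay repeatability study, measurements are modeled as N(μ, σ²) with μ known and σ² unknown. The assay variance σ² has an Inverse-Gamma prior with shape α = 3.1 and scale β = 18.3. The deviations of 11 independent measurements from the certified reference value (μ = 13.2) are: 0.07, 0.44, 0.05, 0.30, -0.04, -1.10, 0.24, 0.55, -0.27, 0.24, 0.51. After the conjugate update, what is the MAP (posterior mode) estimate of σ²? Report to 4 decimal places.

2.0236

With known mean μ and an Inverse-Gamma(α, β) prior on σ², the Normal likelihood is conjugate: posterior is Inv-Gamma(α + n/2, β + Σ(xᵢ−μ)²/2).
Σ(xᵢ−μ)² = (0.07)² + (0.44)² + (0.05)² + (0.30)² + (-0.04)² + (-1.10)² + (0.24)² + (0.55)² + (-0.27)² + (0.24)² + (0.51)² = 2.2533.
Posterior: Inv-Gamma(3.1 + 11/2, 18.3 + 2.2533/2) = Inv-Gamma(8.60, 19.42665).
Mode = β/(α+1) = 19.42665/9.60 = 2.0236.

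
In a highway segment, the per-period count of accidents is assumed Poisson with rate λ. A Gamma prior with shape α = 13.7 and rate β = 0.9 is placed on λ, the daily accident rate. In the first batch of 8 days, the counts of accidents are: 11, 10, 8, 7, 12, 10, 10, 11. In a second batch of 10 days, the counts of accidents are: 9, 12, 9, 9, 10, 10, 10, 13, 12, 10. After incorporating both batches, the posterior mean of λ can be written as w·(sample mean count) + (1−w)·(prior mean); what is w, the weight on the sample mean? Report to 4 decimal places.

With a Gamma(shape α, rate β) prior, the Poisson likelihood is conjugate: the posterior is Gamma(α + ΣXᵢ, β + n).
Total number of days: n = 8 + 10 = 18.
Posterior mean = (α₀+S)/(β₀+n) = [n/(β₀+n)]·(S/n) + [β₀/(β₀+n)]·(α₀/β₀), so only n and β₀ enter the weight.
Weight on data w = n/(β₀+n) = 18/(0.9+18) = 18/18.9 = 0.9524.

0.9524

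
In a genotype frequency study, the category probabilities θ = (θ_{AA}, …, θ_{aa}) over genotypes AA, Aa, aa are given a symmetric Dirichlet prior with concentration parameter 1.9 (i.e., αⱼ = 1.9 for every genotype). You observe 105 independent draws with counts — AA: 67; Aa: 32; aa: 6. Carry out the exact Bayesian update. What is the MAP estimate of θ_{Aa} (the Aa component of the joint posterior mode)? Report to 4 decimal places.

0.3055

The Dirichlet prior is conjugate to the Multinomial likelihood: each posterior αⱼ = prior αⱼ + observed count nⱼ.
Posterior concentration: (68.9, 33.9, 7.9), total = 110.7.
Joint mode component: (α_{Aa}−1)/(Σα−K) = 32.9/107.7 = 0.3055.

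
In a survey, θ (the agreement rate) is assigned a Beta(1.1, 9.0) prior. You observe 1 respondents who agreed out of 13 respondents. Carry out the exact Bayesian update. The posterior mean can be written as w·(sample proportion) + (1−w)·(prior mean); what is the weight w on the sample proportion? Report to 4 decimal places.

The Beta prior is conjugate to a Binomial/Bernoulli likelihood; the update adds successes to α and failures to β.
Posterior mean = (α₀+k)/(α₀+β₀+n) = [n/(α₀+β₀+n)]·(k/n) + [(α₀+β₀)/(α₀+β₀+n)]·α₀/(α₀+β₀), so only n and the prior enter the weight.
The weight on the data is w = n/(α₀+β₀+n) = 13/(1.1+9.0+13) = 13/23.1 = 0.5628.

0.5628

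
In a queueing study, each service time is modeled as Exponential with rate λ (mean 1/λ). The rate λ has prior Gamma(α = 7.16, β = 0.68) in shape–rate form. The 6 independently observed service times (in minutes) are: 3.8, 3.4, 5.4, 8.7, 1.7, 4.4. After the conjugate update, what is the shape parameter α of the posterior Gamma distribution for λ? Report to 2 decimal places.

13.16

With a Gamma(shape α, rate β) prior on the exponential rate λ, the posterior after n observations with total T = Σxᵢ is Gamma(α+n, β+T).
Sum of observations T = 27.4 minutes; n = 6.
Posterior: Gamma(7.16+6, 0.68+27.4) = Gamma(13.16, 28.08).
Posterior α = 13.16.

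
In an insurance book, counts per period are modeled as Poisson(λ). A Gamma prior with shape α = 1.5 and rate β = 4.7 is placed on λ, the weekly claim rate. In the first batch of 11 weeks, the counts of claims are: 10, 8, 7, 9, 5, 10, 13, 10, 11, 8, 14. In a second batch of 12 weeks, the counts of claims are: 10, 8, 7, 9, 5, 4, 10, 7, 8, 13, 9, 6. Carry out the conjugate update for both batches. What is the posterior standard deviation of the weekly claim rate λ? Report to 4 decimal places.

With a Gamma(shape α, rate β) prior, the Poisson likelihood is conjugate: the posterior is Gamma(α + ΣXᵢ, β + n).
Batch 1: sum of counts S = 105 over n = 11 weeks.
After batch 1: Gamma(α+S, β+n) = Gamma(1.5+105, 4.7+11) = Gamma(106.5, 15.7).
Batch 2: sum of counts S = 96 over n = 12 weeks.
After batch 2: Gamma(α+S, β+n) = Gamma(106.5+96, 15.7+12) = Gamma(202.5, 27.7).
SD = √α/β = √202.5/27.7 = 0.5137.

0.5137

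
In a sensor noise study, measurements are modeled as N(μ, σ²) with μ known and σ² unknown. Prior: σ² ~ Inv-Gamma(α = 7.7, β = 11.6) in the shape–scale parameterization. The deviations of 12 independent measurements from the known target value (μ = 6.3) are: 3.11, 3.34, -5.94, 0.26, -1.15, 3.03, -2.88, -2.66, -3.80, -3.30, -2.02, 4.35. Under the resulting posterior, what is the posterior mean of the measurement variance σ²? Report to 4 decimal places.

With known mean μ and an Inverse-Gamma(α, β) prior on σ², the Normal likelihood is conjugate: posterior is Inv-Gamma(α + n/2, β + Σ(xᵢ−μ)²/2).
Σ(xᵢ−μ)² = (3.11)² + (3.34)² + (-5.94)² + (0.26)² + (-1.15)² + (3.03)² + (-2.88)² + (-2.66)² + (-3.80)² + (-3.30)² + (-2.02)² + (4.35)² = 130.3852.
Posterior: Inv-Gamma(7.7 + 12/2, 11.6 + 130.3852/2) = Inv-Gamma(13.70, 76.79260).
E[σ²|data] = β/(α−1) = 76.79260/12.70 = 6.0467.

6.0467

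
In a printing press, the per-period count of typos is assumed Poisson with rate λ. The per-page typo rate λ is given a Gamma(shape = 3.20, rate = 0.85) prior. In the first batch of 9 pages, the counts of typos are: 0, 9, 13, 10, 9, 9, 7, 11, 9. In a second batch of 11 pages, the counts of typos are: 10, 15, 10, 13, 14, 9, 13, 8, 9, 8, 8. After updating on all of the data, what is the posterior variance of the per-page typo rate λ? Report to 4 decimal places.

0.4536

With a Gamma(shape α, rate β) prior, the Poisson likelihood is conjugate: the posterior is Gamma(α + ΣXᵢ, β + n).
Batch 1: sum of counts S = 77 over n = 9 pages.
After batch 1: Gamma(α+S, β+n) = Gamma(3.20+77, 0.85+9) = Gamma(80.20, 9.85).
Batch 2: sum of counts S = 117 over n = 11 pages.
After batch 2: Gamma(α+S, β+n) = Gamma(80.20+117, 9.85+11) = Gamma(197.20, 20.85).
Var = α/β² = 197.20/20.85² = 0.4536.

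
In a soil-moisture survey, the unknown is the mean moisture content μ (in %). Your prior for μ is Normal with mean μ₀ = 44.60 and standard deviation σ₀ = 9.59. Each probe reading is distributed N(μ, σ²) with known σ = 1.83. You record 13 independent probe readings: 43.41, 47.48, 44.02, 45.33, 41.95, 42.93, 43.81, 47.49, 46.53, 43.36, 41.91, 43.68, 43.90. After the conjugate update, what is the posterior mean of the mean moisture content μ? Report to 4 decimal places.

For Normal data with known variance σ², a Normal(μ₀, σ₀²) prior on μ is conjugate. Posterior precision = 1/σ₀² + n/σ²; posterior mean is the precision-weighted average of μ₀ and x̄.
Σxᵢ = 43.41 + 47.48 + 44.02 + 45.33 + 41.95 + 42.93 + 43.81 + 47.49 + 46.53 + 43.36 + 41.91 + 43.68 + 43.90 = 575.8, so n·x̄ = 575.8.
σ₀² = 9.59² = 91.9681, σ² = 1.83² = 3.3489; σ² + n·σ₀² = 3.3489 + 13·91.9681 = 1198.9342.
Posterior mean = (μ₀/σ₀² + n·x̄/σ²)/(1/σ₀² + n/σ²) = (σ²·μ₀ + σ₀²·n·x̄)/(σ² + n·σ₀²) = (3.3489·44.60 + 91.9681·575.8)/1198.9342 = 53104.59292/1198.9342 = 44.2932.

44.2932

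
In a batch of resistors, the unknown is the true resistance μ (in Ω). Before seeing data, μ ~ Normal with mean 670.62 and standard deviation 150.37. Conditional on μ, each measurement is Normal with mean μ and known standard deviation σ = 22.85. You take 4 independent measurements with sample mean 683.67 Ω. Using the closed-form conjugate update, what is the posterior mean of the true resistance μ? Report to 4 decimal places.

683.5951

For Normal data with known variance σ², a Normal(μ₀, σ₀²) prior on μ is conjugate. Posterior precision = 1/σ₀² + n/σ²; posterior mean is the precision-weighted average of μ₀ and x̄.
n·x̄ = 4·683.67 = 2734.68.
σ₀² = 150.37² = 22611.1369, σ² = 22.85² = 522.1225; σ² + n·σ₀² = 522.1225 + 4·22611.1369 = 90966.6701.
Posterior mean = (μ₀/σ₀² + n·x̄/σ²)/(1/σ₀² + n/σ²) = (σ²·μ₀ + σ₀²·n·x̄)/(σ² + n·σ₀²) = (522.1225·670.62 + 22611.1369·2734.68)/90966.6701 = 62184369.648642/90966.6701 = 683.5951.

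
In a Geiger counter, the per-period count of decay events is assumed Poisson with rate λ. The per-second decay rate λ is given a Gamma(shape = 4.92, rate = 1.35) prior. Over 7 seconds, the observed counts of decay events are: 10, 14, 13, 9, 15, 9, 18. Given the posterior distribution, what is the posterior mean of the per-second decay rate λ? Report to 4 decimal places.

With a Gamma(shape α, rate β) prior, the Poisson likelihood is conjugate: the posterior is Gamma(α + ΣXᵢ, β + n).
Sum of counts S = 88 over n = 7 seconds.
Posterior: Gamma(α+S, β+n) = Gamma(4.92+88, 1.35+7) = Gamma(92.92, 8.35).
Posterior mean = α/β = 92.92/8.35 = 11.1281.

11.1281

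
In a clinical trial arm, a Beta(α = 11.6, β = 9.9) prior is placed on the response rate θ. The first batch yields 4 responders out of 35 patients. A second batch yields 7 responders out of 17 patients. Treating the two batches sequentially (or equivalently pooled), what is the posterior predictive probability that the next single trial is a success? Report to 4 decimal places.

The Beta prior is conjugate to a Binomial/Bernoulli likelihood; the update adds successes to α and failures to β.
After batch 1: Beta(11.6+4, 9.9+31) = Beta(15.6, 40.9).
After batch 2: Beta(15.6+7, 40.9+10) = Beta(22.6, 50.9).
For a single future Bernoulli trial, P(success | data) = α/(α+β) = 0.3075.

0.3075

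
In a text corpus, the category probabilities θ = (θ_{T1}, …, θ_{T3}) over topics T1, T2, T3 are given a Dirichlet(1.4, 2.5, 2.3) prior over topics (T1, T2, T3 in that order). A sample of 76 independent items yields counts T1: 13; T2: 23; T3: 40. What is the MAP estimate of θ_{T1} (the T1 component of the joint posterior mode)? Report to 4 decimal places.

0.1692

The Dirichlet prior is conjugate to the Multinomial likelihood: each posterior αⱼ = prior αⱼ + observed count nⱼ.
Posterior concentration: (14.4, 25.5, 42.3), total = 82.2.
Joint mode component: (α_{T1}−1)/(Σα−K) = 13.4/79.2 = 0.1692.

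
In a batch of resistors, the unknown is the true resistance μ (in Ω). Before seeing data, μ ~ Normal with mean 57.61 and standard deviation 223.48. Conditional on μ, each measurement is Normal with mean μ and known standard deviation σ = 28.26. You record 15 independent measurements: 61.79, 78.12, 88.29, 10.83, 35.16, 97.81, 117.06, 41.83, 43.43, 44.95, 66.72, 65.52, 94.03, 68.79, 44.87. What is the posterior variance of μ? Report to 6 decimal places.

For Normal data with known variance σ², a Normal(μ₀, σ₀²) prior on μ is conjugate. Posterior precision = 1/σ₀² + n/σ²; posterior mean is the precision-weighted average of μ₀ and x̄.
σ₀² = 223.48² = 49943.3104, σ² = 28.26² = 798.6276; σ² + n·σ₀² = 798.6276 + 15·49943.3104 = 749948.2836.
Posterior precision = 1/σ₀² + n/σ² = 1/49943.3104 + 15/798.6276 = (σ² + n·σ₀²)/(σ₀²σ²) = 749948.2836/(49943.3104·798.6276); posterior variance σₙ² = σ₀²σ²/(σ² + n·σ₀²) = 49943.3104·798.6276/749948.2836 = 53.185142.

53.185142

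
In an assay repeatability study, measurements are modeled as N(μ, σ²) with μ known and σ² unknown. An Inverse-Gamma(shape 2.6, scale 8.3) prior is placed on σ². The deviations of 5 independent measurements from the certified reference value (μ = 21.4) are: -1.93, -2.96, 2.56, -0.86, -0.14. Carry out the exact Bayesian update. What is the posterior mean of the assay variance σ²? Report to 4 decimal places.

With known mean μ and an Inverse-Gamma(α, β) prior on σ², the Normal likelihood is conjugate: posterior is Inv-Gamma(α + n/2, β + Σ(xᵢ−μ)²/2).
Σ(xᵢ−μ)² = (-1.93)² + (-2.96)² + (2.56)² + (-0.86)² + (-0.14)² = 19.7993.
Posterior: Inv-Gamma(2.6 + 5/2, 8.3 + 19.7993/2) = Inv-Gamma(5.10, 18.19965).
E[σ²|data] = β/(α−1) = 18.19965/4.10 = 4.4389.

4.4389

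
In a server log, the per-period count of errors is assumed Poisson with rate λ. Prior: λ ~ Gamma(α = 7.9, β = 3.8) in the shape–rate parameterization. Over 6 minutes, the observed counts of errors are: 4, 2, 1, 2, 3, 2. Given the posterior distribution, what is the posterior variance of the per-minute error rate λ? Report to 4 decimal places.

0.2280

With a Gamma(shape α, rate β) prior, the Poisson likelihood is conjugate: the posterior is Gamma(α + ΣXᵢ, β + n).
Sum of counts S = 14 over n = 6 minutes.
Posterior: Gamma(α+S, β+n) = Gamma(7.9+14, 3.8+6) = Gamma(21.9, 9.8).
Var = α/β² = 21.9/9.8² = 0.2280.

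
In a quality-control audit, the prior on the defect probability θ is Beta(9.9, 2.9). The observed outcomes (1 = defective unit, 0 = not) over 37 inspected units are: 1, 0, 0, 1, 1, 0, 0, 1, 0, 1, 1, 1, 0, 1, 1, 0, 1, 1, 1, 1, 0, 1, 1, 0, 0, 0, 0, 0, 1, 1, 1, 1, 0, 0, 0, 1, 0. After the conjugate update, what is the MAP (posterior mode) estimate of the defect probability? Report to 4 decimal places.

The Beta prior is conjugate to a Binomial/Bernoulli likelihood; the update adds successes to α and failures to β.
Posterior: Beta(α+k, β+n−k) = Beta(9.9+20, 2.9+17) = Beta(29.9, 19.9).
Mode of Beta(a,b) for a,b>1 is (a−1)/(a+b−2) = 28.9/47.8 = 0.6046.

0.6046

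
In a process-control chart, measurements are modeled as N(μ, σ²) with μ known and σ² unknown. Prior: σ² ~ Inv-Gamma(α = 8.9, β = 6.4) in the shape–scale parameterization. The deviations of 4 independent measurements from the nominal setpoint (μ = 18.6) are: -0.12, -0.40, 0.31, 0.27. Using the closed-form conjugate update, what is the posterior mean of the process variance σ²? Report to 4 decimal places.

0.6638

With known mean μ and an Inverse-Gamma(α, β) prior on σ², the Normal likelihood is conjugate: posterior is Inv-Gamma(α + n/2, β + Σ(xᵢ−μ)²/2).
Σ(xᵢ−μ)² = (-0.12)² + (-0.40)² + (0.31)² + (0.27)² = 0.3434.
Posterior: Inv-Gamma(8.9 + 4/2, 6.4 + 0.3434/2) = Inv-Gamma(10.90, 6.57170).
E[σ²|data] = β/(α−1) = 6.57170/9.90 = 0.6638.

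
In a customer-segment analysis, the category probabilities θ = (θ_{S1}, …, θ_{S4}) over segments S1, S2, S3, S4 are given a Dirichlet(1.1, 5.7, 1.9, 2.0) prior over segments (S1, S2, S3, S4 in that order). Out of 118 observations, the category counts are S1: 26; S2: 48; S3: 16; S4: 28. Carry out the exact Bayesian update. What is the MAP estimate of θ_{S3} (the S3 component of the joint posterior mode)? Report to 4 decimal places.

0.1355

The Dirichlet prior is conjugate to the Multinomial likelihood: each posterior αⱼ = prior αⱼ + observed count nⱼ.
Posterior concentration: (27.1, 53.7, 17.9, 30.0), total = 128.7.
Joint mode component: (α_{S3}−1)/(Σα−K) = 16.9/124.7 = 0.1355.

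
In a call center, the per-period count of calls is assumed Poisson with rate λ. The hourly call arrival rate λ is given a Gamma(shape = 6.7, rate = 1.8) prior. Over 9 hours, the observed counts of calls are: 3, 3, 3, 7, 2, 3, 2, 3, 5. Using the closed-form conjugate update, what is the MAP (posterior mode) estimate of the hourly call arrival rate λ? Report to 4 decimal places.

3.3981

With a Gamma(shape α, rate β) prior, the Poisson likelihood is conjugate: the posterior is Gamma(α + ΣXᵢ, β + n).
Sum of counts S = 31 over n = 9 hours.
Posterior: Gamma(α+S, β+n) = Gamma(6.7+31, 1.8+9) = Gamma(37.7, 10.8).
Mode of Gamma(α,β) for α≥1 is (α−1)/β = 36.7/10.8 = 3.3981.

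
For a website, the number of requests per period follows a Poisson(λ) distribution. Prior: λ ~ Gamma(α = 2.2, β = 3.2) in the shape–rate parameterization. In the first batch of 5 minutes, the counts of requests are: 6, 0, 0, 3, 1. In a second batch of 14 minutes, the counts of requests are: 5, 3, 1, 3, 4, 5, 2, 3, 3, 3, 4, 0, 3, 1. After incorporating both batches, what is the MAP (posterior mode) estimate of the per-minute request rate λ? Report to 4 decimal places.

With a Gamma(shape α, rate β) prior, the Poisson likelihood is conjugate: the posterior is Gamma(α + ΣXᵢ, β + n).
Batch 1: sum of counts S = 10 over n = 5 minutes.
After batch 1: Gamma(α+S, β+n) = Gamma(2.2+10, 3.2+5) = Gamma(12.2, 8.2).
Batch 2: sum of counts S = 40 over n = 14 minutes.
After batch 2: Gamma(α+S, β+n) = Gamma(12.2+40, 8.2+14) = Gamma(52.2, 22.2).
Mode of Gamma(α,β) for α≥1 is (α−1)/β = 51.2/22.2 = 2.3063.

2.3063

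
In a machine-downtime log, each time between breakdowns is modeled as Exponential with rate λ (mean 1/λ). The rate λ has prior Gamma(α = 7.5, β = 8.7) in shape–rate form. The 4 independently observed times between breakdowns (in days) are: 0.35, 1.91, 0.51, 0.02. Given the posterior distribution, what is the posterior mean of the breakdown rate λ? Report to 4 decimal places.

With a Gamma(shape α, rate β) prior on the exponential rate λ, the posterior after n observations with total T = Σxᵢ is Gamma(α+n, β+T).
Sum of observations T = 2.79 days; n = 4.
Posterior: Gamma(7.5+4, 8.7+2.79) = Gamma(11.5, 11.49).
Posterior mean of λ = α/β = 11.5/11.49 = 1.0009.

1.0009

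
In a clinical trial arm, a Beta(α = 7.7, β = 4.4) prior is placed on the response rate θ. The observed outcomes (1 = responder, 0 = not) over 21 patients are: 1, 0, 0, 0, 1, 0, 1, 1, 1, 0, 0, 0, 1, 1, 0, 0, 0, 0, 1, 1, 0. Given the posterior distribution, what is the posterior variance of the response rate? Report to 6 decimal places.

0.007331

The Beta prior is conjugate to a Binomial/Bernoulli likelihood; the update adds successes to α and failures to β.
Posterior: Beta(α+k, β+n−k) = Beta(7.7+9, 4.4+12) = Beta(16.7, 16.4).
Var = αβ/((α+β)²(α+β+1)) = 16.7·16.4/(33.1²·34.1) = 0.007331.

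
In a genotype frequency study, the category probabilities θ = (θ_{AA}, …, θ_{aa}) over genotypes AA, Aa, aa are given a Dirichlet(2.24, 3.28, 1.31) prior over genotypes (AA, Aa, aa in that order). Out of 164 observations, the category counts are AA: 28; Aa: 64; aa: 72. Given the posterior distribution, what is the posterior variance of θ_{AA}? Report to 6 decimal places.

The Dirichlet prior is conjugate to the Multinomial likelihood: each posterior αⱼ = prior αⱼ + observed count nⱼ.
Posterior concentration: (30.24, 67.28, 73.31), total = 170.83.
Var[θ_j] = α_j(Σα−α_j)/((Σα)²(Σα+1)) = 30.24·140.59/(170.83²·171.83) = 0.000848.

0.000848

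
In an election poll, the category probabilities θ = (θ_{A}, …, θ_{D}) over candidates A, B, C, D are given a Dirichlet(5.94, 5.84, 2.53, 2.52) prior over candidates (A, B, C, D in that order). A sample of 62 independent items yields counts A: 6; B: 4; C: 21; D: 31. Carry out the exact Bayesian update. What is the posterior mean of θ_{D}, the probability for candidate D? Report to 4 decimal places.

0.4252

The Dirichlet prior is conjugate to the Multinomial likelihood: each posterior αⱼ = prior αⱼ + observed count nⱼ.
Posterior concentration: (11.94, 9.84, 23.53, 33.52), total = 78.83.
E[θ_{D}|data] = α_{D}/Σα = 33.52/78.83 = 0.4252.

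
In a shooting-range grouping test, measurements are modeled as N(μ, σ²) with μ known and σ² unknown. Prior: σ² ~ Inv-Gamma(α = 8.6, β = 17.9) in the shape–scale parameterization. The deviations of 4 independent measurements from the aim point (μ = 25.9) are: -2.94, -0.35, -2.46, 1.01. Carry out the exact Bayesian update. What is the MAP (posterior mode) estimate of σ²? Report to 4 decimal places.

With known mean μ and an Inverse-Gamma(α, β) prior on σ², the Normal likelihood is conjugate: posterior is Inv-Gamma(α + n/2, β + Σ(xᵢ−μ)²/2).
Σ(xᵢ−μ)² = (-2.94)² + (-0.35)² + (-2.46)² + (1.01)² = 15.8378.
Posterior: Inv-Gamma(8.6 + 4/2, 17.9 + 15.8378/2) = Inv-Gamma(10.60, 25.81890).
Mode = β/(α+1) = 25.81890/11.60 = 2.2258.

2.2258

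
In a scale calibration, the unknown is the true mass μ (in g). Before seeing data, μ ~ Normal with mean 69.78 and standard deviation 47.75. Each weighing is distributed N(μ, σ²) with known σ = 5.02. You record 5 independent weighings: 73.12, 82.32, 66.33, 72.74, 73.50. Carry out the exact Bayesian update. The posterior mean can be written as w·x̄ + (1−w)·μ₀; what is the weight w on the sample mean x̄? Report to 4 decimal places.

For Normal data with known variance σ², a Normal(μ₀, σ₀²) prior on μ is conjugate. Posterior precision = 1/σ₀² + n/σ²; posterior mean is the precision-weighted average of μ₀ and x̄.
σ₀² = 47.75² = 2280.0625, σ² = 5.02² = 25.2004. Prior precision 1/σ₀² = 1/2280.0625; data precision n/σ² = 5/25.2004.
w = (n/σ²)/(1/σ₀² + n/σ²) = n·σ₀²/(σ² + n·σ₀²) = 5·2280.0625/(25.2004 + 5·2280.0625) = 11400.3125/11425.5129 = 0.9978.

0.9978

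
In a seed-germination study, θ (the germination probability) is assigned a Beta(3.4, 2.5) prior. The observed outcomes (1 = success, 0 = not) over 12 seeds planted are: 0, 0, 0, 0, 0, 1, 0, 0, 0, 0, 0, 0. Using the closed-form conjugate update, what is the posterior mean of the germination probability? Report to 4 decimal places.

0.2458

The Beta prior is conjugate to a Binomial/Bernoulli likelihood; the update adds successes to α and failures to β.
Posterior: Beta(α+k, β+n−k) = Beta(3.4+1, 2.5+11) = Beta(4.4, 13.5).
Posterior mean = α/(α+β) = 4.4/17.9 = 0.2458.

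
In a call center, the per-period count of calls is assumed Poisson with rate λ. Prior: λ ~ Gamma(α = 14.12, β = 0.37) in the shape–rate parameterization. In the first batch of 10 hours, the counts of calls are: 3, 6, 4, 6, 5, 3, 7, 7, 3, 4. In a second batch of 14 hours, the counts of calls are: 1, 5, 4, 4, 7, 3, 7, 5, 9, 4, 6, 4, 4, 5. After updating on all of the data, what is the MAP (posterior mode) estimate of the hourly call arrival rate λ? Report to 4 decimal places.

With a Gamma(shape α, rate β) prior, the Poisson likelihood is conjugate: the posterior is Gamma(α + ΣXᵢ, β + n).
Batch 1: sum of counts S = 48 over n = 10 hours.
After batch 1: Gamma(α+S, β+n) = Gamma(14.12+48, 0.37+10) = Gamma(62.12, 10.37).
Batch 2: sum of counts S = 68 over n = 14 hours.
After batch 2: Gamma(α+S, β+n) = Gamma(62.12+68, 10.37+14) = Gamma(130.12, 24.37).
Mode of Gamma(α,β) for α≥1 is (α−1)/β = 129.12/24.37 = 5.2983.

5.2983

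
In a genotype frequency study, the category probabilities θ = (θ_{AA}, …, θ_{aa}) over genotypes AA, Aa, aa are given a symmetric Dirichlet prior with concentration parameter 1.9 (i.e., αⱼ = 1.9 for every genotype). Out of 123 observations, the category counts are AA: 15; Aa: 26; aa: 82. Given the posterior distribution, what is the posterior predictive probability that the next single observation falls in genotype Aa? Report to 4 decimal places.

0.2168

The Dirichlet prior is conjugate to the Multinomial likelihood: each posterior αⱼ = prior αⱼ + observed count nⱼ.
Posterior concentration: (16.9, 27.9, 83.9), total = 128.7.
P(next = Aa | data) = α_{Aa}/Σα = 0.2168.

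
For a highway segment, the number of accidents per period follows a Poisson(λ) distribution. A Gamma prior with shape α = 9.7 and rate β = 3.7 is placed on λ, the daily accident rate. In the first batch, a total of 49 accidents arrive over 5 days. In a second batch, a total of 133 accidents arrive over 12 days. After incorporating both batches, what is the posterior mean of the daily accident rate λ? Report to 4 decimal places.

9.2609

With a Gamma(shape α, rate β) prior, the Poisson likelihood is conjugate: the posterior is Gamma(α + ΣXᵢ, β + n).
After batch 1: Gamma(α+S, β+n) = Gamma(9.7+49, 3.7+5) = Gamma(58.7, 8.7).
After batch 2: Gamma(α+S, β+n) = Gamma(58.7+133, 8.7+12) = Gamma(191.7, 20.7).
Posterior mean = α/β = 191.7/20.7 = 9.2609.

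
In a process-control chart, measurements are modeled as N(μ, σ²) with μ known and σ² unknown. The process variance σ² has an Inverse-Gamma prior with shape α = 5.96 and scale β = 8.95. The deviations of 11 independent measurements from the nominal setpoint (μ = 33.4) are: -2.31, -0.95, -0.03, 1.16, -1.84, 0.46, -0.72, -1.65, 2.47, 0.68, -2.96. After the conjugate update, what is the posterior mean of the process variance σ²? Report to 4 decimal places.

2.2776

With known mean μ and an Inverse-Gamma(α, β) prior on σ², the Normal likelihood is conjugate: posterior is Inv-Gamma(α + n/2, β + Σ(xᵢ−μ)²/2).
Σ(xᵢ−μ)² = (-2.31)² + (-0.95)² + (-0.03)² + (1.16)² + (-1.84)² + (0.46)² + (-0.72)² + (-1.65)² + (2.47)² + (0.68)² + (-2.96)² = 29.7481.
Posterior: Inv-Gamma(5.96 + 11/2, 8.95 + 29.7481/2) = Inv-Gamma(11.46, 23.82405).
E[σ²|data] = β/(α−1) = 23.82405/10.46 = 2.2776.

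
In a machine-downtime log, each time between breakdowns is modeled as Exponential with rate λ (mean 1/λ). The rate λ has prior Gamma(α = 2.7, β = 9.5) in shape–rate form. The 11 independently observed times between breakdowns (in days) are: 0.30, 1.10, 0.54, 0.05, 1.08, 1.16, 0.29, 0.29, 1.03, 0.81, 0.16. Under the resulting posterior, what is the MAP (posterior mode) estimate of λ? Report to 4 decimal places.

0.7787

With a Gamma(shape α, rate β) prior on the exponential rate λ, the posterior after n observations with total T = Σxᵢ is Gamma(α+n, β+T).
Sum of observations T = 6.81 days; n = 11.
Posterior: Gamma(2.7+11, 9.5+6.81) = Gamma(13.7, 16.31).
Mode = (α−1)/β = 0.7787.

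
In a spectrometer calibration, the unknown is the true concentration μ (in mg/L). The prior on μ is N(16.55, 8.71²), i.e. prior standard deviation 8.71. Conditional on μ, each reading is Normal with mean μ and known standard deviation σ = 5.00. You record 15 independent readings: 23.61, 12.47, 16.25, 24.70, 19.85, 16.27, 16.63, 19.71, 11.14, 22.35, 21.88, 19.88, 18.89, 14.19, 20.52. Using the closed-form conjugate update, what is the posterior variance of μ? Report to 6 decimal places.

For Normal data with known variance σ², a Normal(μ₀, σ₀²) prior on μ is conjugate. Posterior precision = 1/σ₀² + n/σ²; posterior mean is the precision-weighted average of μ₀ and x̄.
σ₀² = 8.71² = 75.8641, σ² = 5.00² = 25; σ² + n·σ₀² = 25 + 15·75.8641 = 1162.9615.
Posterior precision = 1/σ₀² + n/σ² = 1/75.8641 + 15/25 = (σ² + n·σ₀²)/(σ₀²σ²) = 1162.9615/(75.8641·25); posterior variance σₙ² = σ₀²σ²/(σ² + n·σ₀²) = 75.8641·25/1162.9615 = 1.630839.

1.630839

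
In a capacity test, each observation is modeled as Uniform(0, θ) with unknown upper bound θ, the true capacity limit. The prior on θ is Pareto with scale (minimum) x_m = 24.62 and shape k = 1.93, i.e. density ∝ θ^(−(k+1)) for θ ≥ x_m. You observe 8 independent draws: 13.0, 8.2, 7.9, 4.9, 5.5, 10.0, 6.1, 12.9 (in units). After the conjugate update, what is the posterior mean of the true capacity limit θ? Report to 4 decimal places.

27.3770

A Pareto(scale x_m, shape k) prior on the upper bound θ of Uniform(0, θ) is conjugate: posterior is Pareto(max(x_m, max xᵢ), k + n).
Sample maximum = 13.0; prior scale x_m = 24.62 → posterior scale = max = 24.62.
Posterior shape = 1.93 + 8 = 9.93.
E[θ|data] = k·x_m/(k−1) = 9.93·24.62/8.93 = 27.3770.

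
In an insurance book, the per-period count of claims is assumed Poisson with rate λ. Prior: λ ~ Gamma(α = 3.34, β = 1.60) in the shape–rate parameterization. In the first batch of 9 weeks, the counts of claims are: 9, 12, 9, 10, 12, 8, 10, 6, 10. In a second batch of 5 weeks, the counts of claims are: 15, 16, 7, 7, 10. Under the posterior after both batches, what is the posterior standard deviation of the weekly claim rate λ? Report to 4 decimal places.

With a Gamma(shape α, rate β) prior, the Poisson likelihood is conjugate: the posterior is Gamma(α + ΣXᵢ, β + n).
Batch 1: sum of counts S = 86 over n = 9 weeks.
After batch 1: Gamma(α+S, β+n) = Gamma(3.34+86, 1.60+9) = Gamma(89.34, 10.60).
Batch 2: sum of counts S = 55 over n = 5 weeks.
After batch 2: Gamma(α+S, β+n) = Gamma(89.34+55, 10.60+5) = Gamma(144.34, 15.60).
SD = √α/β = √144.34/15.60 = 0.7701.

0.7701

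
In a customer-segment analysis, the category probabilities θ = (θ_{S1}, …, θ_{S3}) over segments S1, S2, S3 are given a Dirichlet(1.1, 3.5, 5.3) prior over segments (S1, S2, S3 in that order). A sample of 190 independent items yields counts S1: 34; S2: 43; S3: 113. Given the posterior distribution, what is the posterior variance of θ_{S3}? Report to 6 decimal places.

The Dirichlet prior is conjugate to the Multinomial likelihood: each posterior αⱼ = prior αⱼ + observed count nⱼ.
Posterior concentration: (35.1, 46.5, 118.3), total = 199.9.
Var[θ_j] = α_j(Σα−α_j)/((Σα)²(Σα+1)) = 118.3·81.6/(199.9²·200.9) = 0.001202.

0.001202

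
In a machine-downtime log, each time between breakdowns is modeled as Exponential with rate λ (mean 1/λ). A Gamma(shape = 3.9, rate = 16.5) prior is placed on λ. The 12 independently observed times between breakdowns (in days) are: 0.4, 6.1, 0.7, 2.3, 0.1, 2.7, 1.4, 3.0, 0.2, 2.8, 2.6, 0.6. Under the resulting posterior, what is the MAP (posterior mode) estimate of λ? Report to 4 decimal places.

0.3782

With a Gamma(shape α, rate β) prior on the exponential rate λ, the posterior after n observations with total T = Σxᵢ is Gamma(α+n, β+T).
Sum of observations T = 22.9 days; n = 12.
Posterior: Gamma(3.9+12, 16.5+22.9) = Gamma(15.9, 39.4).
Mode = (α−1)/β = 0.3782.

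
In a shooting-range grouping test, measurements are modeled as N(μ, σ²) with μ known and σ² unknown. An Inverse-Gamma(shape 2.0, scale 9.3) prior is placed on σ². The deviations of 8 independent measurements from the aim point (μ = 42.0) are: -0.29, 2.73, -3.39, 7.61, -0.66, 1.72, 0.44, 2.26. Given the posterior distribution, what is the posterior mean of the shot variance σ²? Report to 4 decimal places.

10.4236

With known mean μ and an Inverse-Gamma(α, β) prior on σ², the Normal likelihood is conjugate: posterior is Inv-Gamma(α + n/2, β + Σ(xᵢ−μ)²/2).
Σ(xᵢ−μ)² = (-0.29)² + (2.73)² + (-3.39)² + (7.61)² + (-0.66)² + (1.72)² + (0.44)² + (2.26)² = 85.6364.
Posterior: Inv-Gamma(2.0 + 8/2, 9.3 + 85.6364/2) = Inv-Gamma(6.00, 52.11820).
E[σ²|data] = β/(α−1) = 52.11820/5.00 = 10.4236.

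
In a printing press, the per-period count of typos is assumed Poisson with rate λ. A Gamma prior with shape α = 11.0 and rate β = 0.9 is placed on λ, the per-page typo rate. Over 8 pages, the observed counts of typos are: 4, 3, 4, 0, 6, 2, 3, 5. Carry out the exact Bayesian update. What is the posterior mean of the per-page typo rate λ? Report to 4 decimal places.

4.2697

With a Gamma(shape α, rate β) prior, the Poisson likelihood is conjugate: the posterior is Gamma(α + ΣXᵢ, β + n).
Sum of counts S = 27 over n = 8 pages.
Posterior: Gamma(α+S, β+n) = Gamma(11.0+27, 0.9+8) = Gamma(38.0, 8.9).
Posterior mean = α/β = 38.0/8.9 = 4.2697.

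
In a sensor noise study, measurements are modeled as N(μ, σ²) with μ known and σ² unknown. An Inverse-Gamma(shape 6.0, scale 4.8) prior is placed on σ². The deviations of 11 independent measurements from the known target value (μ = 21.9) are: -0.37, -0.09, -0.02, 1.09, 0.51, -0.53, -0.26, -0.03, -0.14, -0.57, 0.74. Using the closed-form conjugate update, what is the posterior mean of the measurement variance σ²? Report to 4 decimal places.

0.5921

With known mean μ and an Inverse-Gamma(α, β) prior on σ², the Normal likelihood is conjugate: posterior is Inv-Gamma(α + n/2, β + Σ(xᵢ−μ)²/2).
Σ(xᵢ−μ)² = (-0.37)² + (-0.09)² + (-0.02)² + (1.09)² + (0.51)² + (-0.53)² + (-0.26)² + (-0.03)² + (-0.14)² + (-0.57)² + (0.74)² = 2.8351.
Posterior: Inv-Gamma(6.0 + 11/2, 4.8 + 2.8351/2) = Inv-Gamma(11.50, 6.21755).
E[σ²|data] = β/(α−1) = 6.21755/10.50 = 0.5921.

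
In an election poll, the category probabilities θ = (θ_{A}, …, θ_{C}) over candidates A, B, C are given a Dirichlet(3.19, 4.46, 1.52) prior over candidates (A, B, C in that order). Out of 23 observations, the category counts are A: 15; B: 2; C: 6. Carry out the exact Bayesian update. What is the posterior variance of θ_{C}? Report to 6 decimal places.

0.005400

The Dirichlet prior is conjugate to the Multinomial likelihood: each posterior αⱼ = prior αⱼ + observed count nⱼ.
Posterior concentration: (18.19, 6.46, 7.52), total = 32.17.
Var[θ_j] = α_j(Σα−α_j)/((Σα)²(Σα+1)) = 7.52·24.65/(32.17²·33.17) = 0.005400.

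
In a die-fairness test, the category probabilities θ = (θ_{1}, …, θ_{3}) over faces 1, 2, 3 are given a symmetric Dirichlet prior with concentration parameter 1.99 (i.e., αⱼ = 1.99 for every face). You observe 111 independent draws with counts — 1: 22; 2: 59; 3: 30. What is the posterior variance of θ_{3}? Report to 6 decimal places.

0.001684

The Dirichlet prior is conjugate to the Multinomial likelihood: each posterior αⱼ = prior αⱼ + observed count nⱼ.
Posterior concentration: (23.99, 60.99, 31.99), total = 116.97.
Var[θ_j] = α_j(Σα−α_j)/((Σα)²(Σα+1)) = 31.99·84.98/(116.97²·117.97) = 0.001684.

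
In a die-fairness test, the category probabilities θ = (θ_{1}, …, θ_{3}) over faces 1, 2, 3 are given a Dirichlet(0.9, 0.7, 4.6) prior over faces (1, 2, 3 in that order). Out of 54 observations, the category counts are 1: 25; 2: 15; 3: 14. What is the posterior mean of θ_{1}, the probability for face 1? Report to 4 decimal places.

0.4302

The Dirichlet prior is conjugate to the Multinomial likelihood: each posterior αⱼ = prior αⱼ + observed count nⱼ.
Posterior concentration: (25.9, 15.7, 18.6), total = 60.2.
E[θ_{1}|data] = α_{1}/Σα = 25.9/60.2 = 0.4302.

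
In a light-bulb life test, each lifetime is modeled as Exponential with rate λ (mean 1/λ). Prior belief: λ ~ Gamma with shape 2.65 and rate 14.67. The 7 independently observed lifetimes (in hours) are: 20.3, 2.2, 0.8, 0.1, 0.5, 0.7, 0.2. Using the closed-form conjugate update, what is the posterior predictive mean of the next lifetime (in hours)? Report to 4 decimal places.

4.5630

With a Gamma(shape α, rate β) prior on the exponential rate λ, the posterior after n observations with total T = Σxᵢ is Gamma(α+n, β+T).
Sum of observations T = 24.8 hours; n = 7.
Posterior: Gamma(2.65+7, 14.67+24.8) = Gamma(9.65, 39.47).
The predictive distribution for the next observation is Lomax; its mean is β/(α−1) = 39.47/8.65 = 4.5630.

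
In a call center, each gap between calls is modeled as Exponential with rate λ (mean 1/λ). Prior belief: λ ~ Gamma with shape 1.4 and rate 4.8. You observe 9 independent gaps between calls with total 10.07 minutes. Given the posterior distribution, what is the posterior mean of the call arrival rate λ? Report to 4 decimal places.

0.6994

With a Gamma(shape α, rate β) prior on the exponential rate λ, the posterior after n observations with total T = Σxᵢ is Gamma(α+n, β+T).
Posterior: Gamma(1.4+9, 4.8+10.07) = Gamma(10.4, 14.87).
Posterior mean of λ = α/β = 10.4/14.87 = 0.6994.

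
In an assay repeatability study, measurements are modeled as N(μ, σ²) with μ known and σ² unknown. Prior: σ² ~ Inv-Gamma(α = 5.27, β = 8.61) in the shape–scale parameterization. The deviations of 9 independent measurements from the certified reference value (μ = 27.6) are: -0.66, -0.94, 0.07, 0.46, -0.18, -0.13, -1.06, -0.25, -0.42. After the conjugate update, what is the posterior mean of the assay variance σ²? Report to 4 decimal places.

1.1498

With known mean μ and an Inverse-Gamma(α, β) prior on σ², the Normal likelihood is conjugate: posterior is Inv-Gamma(α + n/2, β + Σ(xᵢ−μ)²/2).
Σ(xᵢ−μ)² = (-0.66)² + (-0.94)² + (0.07)² + (0.46)² + (-0.18)² + (-0.13)² + (-1.06)² + (-0.25)² + (-0.42)² = 2.9475.
Posterior: Inv-Gamma(5.27 + 9/2, 8.61 + 2.9475/2) = Inv-Gamma(9.77, 10.08375).
E[σ²|data] = β/(α−1) = 10.08375/8.77 = 1.1498.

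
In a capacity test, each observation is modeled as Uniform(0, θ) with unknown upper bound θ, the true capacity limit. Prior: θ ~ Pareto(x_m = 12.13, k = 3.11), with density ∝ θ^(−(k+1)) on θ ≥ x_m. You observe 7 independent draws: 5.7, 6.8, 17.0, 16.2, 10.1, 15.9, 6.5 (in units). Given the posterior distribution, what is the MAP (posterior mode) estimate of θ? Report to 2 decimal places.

A Pareto(scale x_m, shape k) prior on the upper bound θ of Uniform(0, θ) is conjugate: posterior is Pareto(max(x_m, max xᵢ), k + n).
Sample maximum = 17.0; prior scale x_m = 12.13 → posterior scale = max = 17.00.
Posterior shape = 3.11 + 7 = 10.11.
The Pareto density is decreasing on [x_m, ∞), so the mode is x_m = 17.00.

17.00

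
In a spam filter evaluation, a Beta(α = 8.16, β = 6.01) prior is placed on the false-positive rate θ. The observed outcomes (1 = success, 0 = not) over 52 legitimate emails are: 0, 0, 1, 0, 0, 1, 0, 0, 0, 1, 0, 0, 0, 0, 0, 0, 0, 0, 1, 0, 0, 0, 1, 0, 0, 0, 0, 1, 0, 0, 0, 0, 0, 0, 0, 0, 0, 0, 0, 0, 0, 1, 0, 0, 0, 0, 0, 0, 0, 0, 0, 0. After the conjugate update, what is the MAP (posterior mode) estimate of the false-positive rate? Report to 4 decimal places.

0.2207

The Beta prior is conjugate to a Binomial/Bernoulli likelihood; the update adds successes to α and failures to β.
Posterior: Beta(α+k, β+n−k) = Beta(8.16+7, 6.01+45) = Beta(15.16, 51.01).
Mode of Beta(a,b) for a,b>1 is (a−1)/(a+b−2) = 14.16/64.17 = 0.2207.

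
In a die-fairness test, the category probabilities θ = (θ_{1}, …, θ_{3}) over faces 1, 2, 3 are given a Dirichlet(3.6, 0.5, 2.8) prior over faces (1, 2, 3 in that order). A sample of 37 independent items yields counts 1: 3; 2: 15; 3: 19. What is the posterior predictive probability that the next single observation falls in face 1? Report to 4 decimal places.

The Dirichlet prior is conjugate to the Multinomial likelihood: each posterior αⱼ = prior αⱼ + observed count nⱼ.
Posterior concentration: (6.6, 15.5, 21.8), total = 43.9.
P(next = 1 | data) = α_{1}/Σα = 0.1503.

0.1503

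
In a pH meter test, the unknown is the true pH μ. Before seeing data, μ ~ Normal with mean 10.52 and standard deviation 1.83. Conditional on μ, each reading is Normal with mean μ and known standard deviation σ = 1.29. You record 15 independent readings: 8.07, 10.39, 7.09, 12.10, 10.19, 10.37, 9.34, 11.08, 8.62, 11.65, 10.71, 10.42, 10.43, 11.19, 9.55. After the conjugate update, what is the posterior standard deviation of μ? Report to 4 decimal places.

For Normal data with known variance σ², a Normal(μ₀, σ₀²) prior on μ is conjugate. Posterior precision = 1/σ₀² + n/σ²; posterior mean is the precision-weighted average of μ₀ and x̄.
σ₀² = 1.83² = 3.3489, σ² = 1.29² = 1.6641; σ² + n·σ₀² = 1.6641 + 15·3.3489 = 51.8976.
Posterior precision = 1/σ₀² + n/σ² = 1/3.3489 + 15/1.6641 = (σ² + n·σ₀²)/(σ₀²σ²) = 51.8976/(3.3489·1.6641); posterior variance σₙ² = σ₀²σ²/(σ² + n·σ₀²) = 3.3489·1.6641/51.8976 = 0.107383.
Posterior SD = √σₙ² = √(3.3489·1.6641/51.8976) = 0.3277.

0.3277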